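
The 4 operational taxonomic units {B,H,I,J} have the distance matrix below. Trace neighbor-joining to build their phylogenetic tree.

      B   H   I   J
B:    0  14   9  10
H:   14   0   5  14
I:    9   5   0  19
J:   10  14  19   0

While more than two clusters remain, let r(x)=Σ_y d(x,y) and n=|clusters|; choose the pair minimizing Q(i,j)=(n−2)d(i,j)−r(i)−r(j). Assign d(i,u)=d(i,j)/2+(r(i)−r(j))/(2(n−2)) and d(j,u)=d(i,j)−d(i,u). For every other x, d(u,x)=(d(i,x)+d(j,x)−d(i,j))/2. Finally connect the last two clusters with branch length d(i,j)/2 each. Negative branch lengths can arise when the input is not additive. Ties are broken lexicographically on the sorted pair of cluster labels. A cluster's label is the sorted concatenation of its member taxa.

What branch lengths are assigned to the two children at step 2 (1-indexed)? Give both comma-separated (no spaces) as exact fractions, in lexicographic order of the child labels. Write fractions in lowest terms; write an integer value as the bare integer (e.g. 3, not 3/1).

step 1: merge (B,J) at d=10, Q=-56; branch lengths B→5/2, J→15/2; new cluster BJ
  updated: d(BJ,H)=9, d(BJ,I)=9
step 2: merge (BJ,H) at d=9, Q=-23; branch lengths BJ→13/2, H→5/2; new cluster BHJ
  updated: d(BHJ,I)=5/2
step 3: merge (BHJ,I) at d=5/2; branch lengths BHJ→5/4, I→5/4; new cluster BHIJ
final tree: (((B:5/2,J:15/2):13/2,H:5/2):5/4,I:5/4)
total length: 43/2

13/2,5/2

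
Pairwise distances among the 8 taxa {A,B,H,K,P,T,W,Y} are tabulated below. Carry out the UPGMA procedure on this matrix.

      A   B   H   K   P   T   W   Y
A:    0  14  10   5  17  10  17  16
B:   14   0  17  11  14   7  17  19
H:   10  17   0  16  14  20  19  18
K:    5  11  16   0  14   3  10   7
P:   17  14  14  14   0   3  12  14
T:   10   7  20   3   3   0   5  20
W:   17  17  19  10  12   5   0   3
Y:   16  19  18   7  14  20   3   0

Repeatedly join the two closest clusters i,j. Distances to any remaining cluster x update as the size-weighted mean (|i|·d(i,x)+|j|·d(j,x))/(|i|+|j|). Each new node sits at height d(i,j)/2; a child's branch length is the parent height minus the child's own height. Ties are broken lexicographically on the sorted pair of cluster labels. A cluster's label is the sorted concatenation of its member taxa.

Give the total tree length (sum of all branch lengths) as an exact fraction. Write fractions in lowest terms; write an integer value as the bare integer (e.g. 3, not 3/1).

4328/105

step 1: merge (K,T) at d=3; branch lengths K→3/2, T→3/2; new cluster KT
  updated: d(A,KT)=15/2, d(B,KT)=9, d(H,KT)=18, d(KT,P)=17/2, d(KT,W)=15/2, d(KT,Y)=27/2
step 2: merge (W,Y) at d=3; branch lengths W→3/2, Y→3/2; new cluster WY
  updated: d(A,WY)=33/2, d(B,WY)=18, d(H,WY)=37/2, d(KT,WY)=21/2, d(P,WY)=13
step 3: merge (A,KT) at d=15/2; branch lengths A→15/4, KT→9/4; new cluster AKT
  updated: d(AKT,B)=32/3, d(AKT,H)=46/3, d(AKT,P)=34/3, d(AKT,WY)=25/2
step 4: merge (AKT,B) at d=32/3; branch lengths AKT→19/12, B→16/3; new cluster ABKT
  updated: d(ABKT,H)=63/4, d(ABKT,P)=12, d(ABKT,WY)=111/8
step 5: merge (ABKT,P) at d=12; branch lengths ABKT→2/3, P→6; new cluster ABKPT
  updated: d(ABKPT,H)=77/5, d(ABKPT,WY)=137/10
step 6: merge (ABKPT,WY) at d=137/10; branch lengths ABKPT→17/20, WY→107/20; new cluster ABKPTWY
  updated: d(ABKPTWY,H)=114/7
step 7: merge (ABKPTWY,H) at d=114/7; branch lengths ABKPTWY→181/140, H→57/7; new cluster ABHKPTWY
final tree: (((((A:15/4,(K:3/2,T:3/2):9/4):19/12,B:16/3):2/3,P:6):17/20,(W:3/2,Y:3/2):107/20):181/140,H:57/7)
total length: 4328/105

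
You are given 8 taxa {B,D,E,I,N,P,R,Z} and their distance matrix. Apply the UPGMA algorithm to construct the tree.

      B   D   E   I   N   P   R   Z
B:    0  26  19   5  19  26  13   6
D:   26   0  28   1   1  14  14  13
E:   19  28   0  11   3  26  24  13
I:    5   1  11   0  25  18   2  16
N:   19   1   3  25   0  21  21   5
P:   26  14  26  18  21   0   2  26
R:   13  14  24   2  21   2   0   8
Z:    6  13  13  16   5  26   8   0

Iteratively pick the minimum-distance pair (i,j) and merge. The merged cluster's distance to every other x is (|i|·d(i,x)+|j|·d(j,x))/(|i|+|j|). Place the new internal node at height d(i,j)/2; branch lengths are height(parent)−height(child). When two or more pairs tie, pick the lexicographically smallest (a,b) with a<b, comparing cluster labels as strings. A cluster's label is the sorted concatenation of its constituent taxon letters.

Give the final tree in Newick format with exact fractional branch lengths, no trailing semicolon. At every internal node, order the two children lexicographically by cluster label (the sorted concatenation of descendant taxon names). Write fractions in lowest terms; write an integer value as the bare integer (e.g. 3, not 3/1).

1. join D+I (d=1) ⇒ DI; edges |D|=1/2, |I|=1/2
  updated: d(B,DI)=31/2, d(DI,E)=39/2, d(DI,N)=13, d(DI,P)=16, d(DI,R)=8, d(DI,Z)=29/2
2. join P+R (d=2) ⇒ PR; edges |P|=1, |R|=1
  updated: d(B,PR)=39/2, d(DI,PR)=12, d(E,PR)=25, d(N,PR)=21, d(PR,Z)=17
3. join E+N (d=3) ⇒ EN; edges |E|=3/2, |N|=3/2
  updated: d(B,EN)=19, d(DI,EN)=65/4, d(EN,PR)=23, d(EN,Z)=9
4. join B+Z (d=6) ⇒ BZ; edges |B|=3, |Z|=3
  updated: d(BZ,DI)=15, d(BZ,EN)=14, d(BZ,PR)=73/4
5. join DI+PR (d=12) ⇒ DIPR; edges |DI|=11/2, |PR|=5
  updated: d(BZ,DIPR)=133/8, d(DIPR,EN)=157/8
6. join BZ+EN (d=14) ⇒ BENZ; edges |BZ|=4, |EN|=11/2
  updated: d(BENZ,DIPR)=145/8
7. join BENZ+DIPR (d=145/8) ⇒ BDEINPRZ; edges |BENZ|=33/16, |DIPR|=49/16
final tree: (((B:3,Z:3):4,(E:3/2,N:3/2):11/2):33/16,((D:1/2,I:1/2):11/2,(P:1,R:1):5):49/16)
total length: 297/8

(((B:3,Z:3):4,(E:3/2,N:3/2):11/2):33/16,((D:1/2,I:1/2):11/2,(P:1,R:1):5):49/16)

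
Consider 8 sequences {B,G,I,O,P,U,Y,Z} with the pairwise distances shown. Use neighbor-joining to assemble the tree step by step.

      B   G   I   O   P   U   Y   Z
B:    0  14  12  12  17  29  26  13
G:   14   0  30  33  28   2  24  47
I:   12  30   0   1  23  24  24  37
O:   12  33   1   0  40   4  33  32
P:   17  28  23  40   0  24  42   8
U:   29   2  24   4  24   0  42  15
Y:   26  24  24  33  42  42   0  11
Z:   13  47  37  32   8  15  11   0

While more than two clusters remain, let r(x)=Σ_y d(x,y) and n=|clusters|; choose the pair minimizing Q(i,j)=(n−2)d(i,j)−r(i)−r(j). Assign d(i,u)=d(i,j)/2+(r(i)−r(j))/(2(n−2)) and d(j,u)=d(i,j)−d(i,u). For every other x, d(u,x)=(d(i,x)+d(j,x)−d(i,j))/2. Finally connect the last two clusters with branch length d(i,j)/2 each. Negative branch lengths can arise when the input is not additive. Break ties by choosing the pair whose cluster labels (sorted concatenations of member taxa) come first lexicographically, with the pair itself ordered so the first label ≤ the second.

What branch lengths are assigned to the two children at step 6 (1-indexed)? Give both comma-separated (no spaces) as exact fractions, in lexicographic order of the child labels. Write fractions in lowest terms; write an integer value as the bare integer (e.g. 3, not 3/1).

3,97/8

iteration 1: select G,U (d=2, Q=-306); attach at lengths (25/6, -13/6); label the merged cluster GU
  updated: d(B,GU)=41/2, d(GU,I)=26, d(GU,O)=35/2, d(GU,P)=25, d(GU,Y)=32, d(GU,Z)=30
iteration 2: select I,O (d=1, Q=-507/2); attach at lengths (-3/4, 7/4); label the merged cluster IO
  updated: d(B,IO)=23/2, d(GU,IO)=85/4, d(IO,P)=31, d(IO,Y)=28, d(IO,Z)=34
iteration 3: select Y,Z (d=11, Q=-191); attach at lengths (87/8, 1/8); label the merged cluster YZ
  updated: d(B,YZ)=14, d(GU,YZ)=51/2, d(IO,YZ)=51/2, d(P,YZ)=39/2
iteration 4: select P,YZ (d=39/2, Q=-237/2); attach at lengths (133/12, 101/12); label the merged cluster PYZ
  updated: d(B,PYZ)=23/4, d(GU,PYZ)=31/2, d(IO,PYZ)=37/2
iteration 5: select B,IO (d=23/2, Q=-66); attach at lengths (19/8, 73/8); label the merged cluster BIO
  updated: d(BIO,GU)=121/8, d(BIO,PYZ)=51/8
iteration 6: select BIO,GU (d=121/8, Q=-37); attach at lengths (3, 97/8); label the merged cluster BGIOU
  updated: d(BGIOU,PYZ)=27/8
iteration 7: select BGIOU,PYZ (d=27/8); attach at lengths (27/16, 27/16); label the merged cluster BGIOPUYZ
final tree: (((B:19/8,(I:-3/4,O:7/4):73/8):3,(G:25/6,U:-13/6):97/8):27/16,(P:133/12,(Y:87/8,Z:1/8):101/12):27/16)
total length: 127/2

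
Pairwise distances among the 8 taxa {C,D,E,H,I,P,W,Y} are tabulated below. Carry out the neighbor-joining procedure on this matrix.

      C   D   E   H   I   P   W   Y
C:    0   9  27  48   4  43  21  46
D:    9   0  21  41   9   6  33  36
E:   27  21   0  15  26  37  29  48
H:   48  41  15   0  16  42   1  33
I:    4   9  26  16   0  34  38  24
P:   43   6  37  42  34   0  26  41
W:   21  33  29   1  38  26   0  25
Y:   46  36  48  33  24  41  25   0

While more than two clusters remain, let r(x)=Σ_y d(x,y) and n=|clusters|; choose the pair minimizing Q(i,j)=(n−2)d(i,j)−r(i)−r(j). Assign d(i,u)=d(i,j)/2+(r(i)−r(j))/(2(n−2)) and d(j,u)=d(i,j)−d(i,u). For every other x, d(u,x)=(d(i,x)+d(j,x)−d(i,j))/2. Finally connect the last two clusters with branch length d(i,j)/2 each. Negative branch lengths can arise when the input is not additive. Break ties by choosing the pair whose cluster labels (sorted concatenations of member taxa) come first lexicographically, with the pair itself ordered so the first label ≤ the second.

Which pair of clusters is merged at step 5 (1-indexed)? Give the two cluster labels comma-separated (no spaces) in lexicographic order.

CI,DP

step 1: merge (H,W) at d=1, Q=-363; branch lengths H→29/12, W→-17/12; new cluster HW
  updated: d(C,HW)=34, d(D,HW)=73/2, d(E,HW)=43/2, d(HW,I)=53/2, d(HW,P)=67/2, d(HW,Y)=57/2
step 2: merge (D,P) at d=6, Q=-282; branch lengths D→-47/10, P→107/10; new cluster DP
  updated: d(C,DP)=23, d(DP,E)=26, d(DP,HW)=32, d(DP,I)=37/2, d(DP,Y)=71/2
step 3: merge (C,I) at d=4, Q=-217; branch lengths C→51/8, I→-19/8; new cluster CI
  updated: d(CI,DP)=75/4, d(CI,E)=49/2, d(CI,HW)=113/4, d(CI,Y)=33
step 4: merge (HW,Y) at d=57/2, Q=-679/4; branch lengths HW→203/24, Y→481/24; new cluster HWY
  updated: d(CI,HWY)=131/8, d(DP,HWY)=39/2, d(E,HWY)=41/2
step 5: merge (CI,DP) at d=75/4, Q=-691/8; branch lengths CI→263/32, DP→337/32; new cluster CDIP
  updated: d(CDIP,E)=127/8, d(CDIP,HWY)=137/16
step 6: merge (CDIP,E) at d=127/8, Q=-719/16; branch lengths CDIP→63/32, E→445/32; new cluster CDEIP
  updated: d(CDEIP,HWY)=211/32
step 7: merge (CDEIP,HWY) at d=211/32; branch lengths CDEIP→211/64, HWY→211/64; new cluster CDEHIPWY
final tree: ((((C:51/8,I:-19/8):263/32,(D:-47/10,P:107/10):337/32):63/32,E:445/32):211/64,((H:29/12,W:-17/12):203/24,Y:481/24):211/64)
total length: 2583/32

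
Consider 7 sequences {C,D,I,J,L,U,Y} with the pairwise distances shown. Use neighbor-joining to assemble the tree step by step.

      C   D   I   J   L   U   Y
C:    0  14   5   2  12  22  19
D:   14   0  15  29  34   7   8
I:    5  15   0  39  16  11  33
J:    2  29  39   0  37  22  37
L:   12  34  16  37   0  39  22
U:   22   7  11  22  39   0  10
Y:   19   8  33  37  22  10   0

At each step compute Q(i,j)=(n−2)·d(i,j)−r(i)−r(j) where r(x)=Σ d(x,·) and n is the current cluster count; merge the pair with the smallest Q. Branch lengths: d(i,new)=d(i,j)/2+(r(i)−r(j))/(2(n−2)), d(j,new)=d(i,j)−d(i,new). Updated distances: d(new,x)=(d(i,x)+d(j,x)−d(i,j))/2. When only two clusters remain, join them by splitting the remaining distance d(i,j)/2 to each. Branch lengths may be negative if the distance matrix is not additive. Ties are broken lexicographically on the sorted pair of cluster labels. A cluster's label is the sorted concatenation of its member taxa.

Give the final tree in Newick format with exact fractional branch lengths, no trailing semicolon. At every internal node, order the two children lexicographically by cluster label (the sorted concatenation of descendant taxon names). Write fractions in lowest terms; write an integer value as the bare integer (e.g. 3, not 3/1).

(((((C:-41/5,J:51/5):233/24,(I:51/16,L:205/16):109/24):137/16,U:53/16):19/16,D:33/16):95/32,Y:95/32)

step 1: merge (C,J) at d=2, Q=-230; branch lengths C→-41/5, J→51/5; new cluster CJ
  updated: d(CJ,D)=41/2, d(CJ,I)=21, d(CJ,L)=47/2, d(CJ,U)=21, d(CJ,Y)=27
step 2: merge (I,L) at d=16, Q=-333/2; branch lengths I→51/16, L→205/16; new cluster IL
  updated: d(CJ,IL)=57/4, d(D,IL)=33/2, d(IL,U)=17, d(IL,Y)=39/2
step 3: merge (CJ,IL) at d=57/4, Q=-429/4; branch lengths CJ→233/24, IL→109/24; new cluster CIJL
  updated: d(CIJL,D)=91/8, d(CIJL,U)=95/8, d(CIJL,Y)=129/8
step 4: merge (CIJL,U) at d=95/8, Q=-89/2; branch lengths CIJL→137/16, U→53/16; new cluster CIJLU
  updated: d(CIJLU,D)=13/4, d(CIJLU,Y)=57/8
step 5: merge (CIJLU,D) at d=13/4, Q=-147/8; branch lengths CIJLU→19/16, D→33/16; new cluster CDIJLU
  updated: d(CDIJLU,Y)=95/16
step 6: merge (CDIJLU,Y) at d=95/16; branch lengths CDIJLU→95/32, Y→95/32; new cluster CDIJLUY
final tree: (((((C:-41/5,J:51/5):233/24,(I:51/16,L:205/16):109/24):137/16,U:53/16):19/16,D:33/16):95/32,Y:95/32)
total length: 853/16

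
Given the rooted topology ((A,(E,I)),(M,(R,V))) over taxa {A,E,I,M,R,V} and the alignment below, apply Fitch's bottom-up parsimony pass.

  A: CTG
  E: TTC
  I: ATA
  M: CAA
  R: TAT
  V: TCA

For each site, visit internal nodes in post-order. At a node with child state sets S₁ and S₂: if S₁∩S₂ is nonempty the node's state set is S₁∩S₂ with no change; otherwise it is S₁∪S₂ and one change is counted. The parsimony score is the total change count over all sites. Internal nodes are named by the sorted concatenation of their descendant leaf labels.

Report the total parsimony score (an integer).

site 0, node EI: E={T} ∪ I={A} → {A,T} (+1)
site 0, node AEI: A={C} ∪ EI={A,T} → {A,C,T} (+1)
site 0, node RV: R={T} ∩ V={T} → {T} (+0)
site 0, node MRV: M={C} ∪ RV={T} → {C,T} (+1)
site 0, node AEIMRV: AEI={A,C,T} ∩ MRV={C,T} → {C,T} (+0)
site 1, node EI: E={T} ∩ I={T} → {T} (+0)
site 1, node AEI: A={T} ∩ EI={T} → {T} (+0)
site 1, node RV: R={A} ∪ V={C} → {A,C} (+1)
site 1, node MRV: M={A} ∩ RV={A,C} → {A} (+0)
site 1, node AEIMRV: AEI={T} ∪ MRV={A} → {A,T} (+1)
site 2, node EI: E={C} ∪ I={A} → {A,C} (+1)
site 2, node AEI: A={G} ∪ EI={A,C} → {A,C,G} (+1)
site 2, node RV: R={T} ∪ V={A} → {A,T} (+1)
site 2, node MRV: M={A} ∩ RV={A,T} → {A} (+0)
site 2, node AEIMRV: AEI={A,C,G} ∩ MRV={A} → {A} (+0)
per-site changes: [3, 2, 3]; total = 8

8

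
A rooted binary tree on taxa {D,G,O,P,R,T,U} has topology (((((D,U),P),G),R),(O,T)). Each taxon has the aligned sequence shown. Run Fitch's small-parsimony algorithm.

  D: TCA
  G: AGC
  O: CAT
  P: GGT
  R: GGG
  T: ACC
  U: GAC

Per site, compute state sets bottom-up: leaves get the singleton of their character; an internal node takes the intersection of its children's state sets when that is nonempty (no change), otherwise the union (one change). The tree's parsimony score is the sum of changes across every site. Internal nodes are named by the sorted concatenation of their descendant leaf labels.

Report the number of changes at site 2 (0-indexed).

4

DU@0: {T} ∪ {G} = {G,T} (union, +1)
DPU@0: {G,T} ∩ {G} = {G} (intersection, +0)
DGPU@0: {G} ∪ {A} = {A,G} (union, +1)
DGPRU@0: {A,G} ∩ {G} = {G} (intersection, +0)
OT@0: {C} ∪ {A} = {A,C} (union, +1)
DGOPRTU@0: {G} ∪ {A,C} = {A,C,G} (union, +1)
DU@1: {C} ∪ {A} = {A,C} (union, +1)
DPU@1: {A,C} ∪ {G} = {A,C,G} (union, +1)
DGPU@1: {A,C,G} ∩ {G} = {G} (intersection, +0)
DGPRU@1: {G} ∩ {G} = {G} (intersection, +0)
OT@1: {A} ∪ {C} = {A,C} (union, +1)
DGOPRTU@1: {G} ∪ {A,C} = {A,C,G} (union, +1)
DU@2: {A} ∪ {C} = {A,C} (union, +1)
DPU@2: {A,C} ∪ {T} = {A,C,T} (union, +1)
DGPU@2: {A,C,T} ∩ {C} = {C} (intersection, +0)
DGPRU@2: {C} ∪ {G} = {C,G} (union, +1)
OT@2: {T} ∪ {C} = {C,T} (union, +1)
DGOPRTU@2: {C,G} ∩ {C,T} = {C} (intersection, +0)
per-site changes: [4, 4, 4]; total = 12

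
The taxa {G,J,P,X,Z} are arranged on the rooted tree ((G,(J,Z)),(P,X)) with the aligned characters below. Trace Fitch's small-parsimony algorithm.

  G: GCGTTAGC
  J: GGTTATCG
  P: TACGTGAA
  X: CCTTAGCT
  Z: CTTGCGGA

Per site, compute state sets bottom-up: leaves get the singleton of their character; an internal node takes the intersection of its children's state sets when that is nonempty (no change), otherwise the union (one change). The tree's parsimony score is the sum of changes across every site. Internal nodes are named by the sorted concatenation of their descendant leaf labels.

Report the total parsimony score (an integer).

21

JZ@0: {G} ∪ {C} = {C,G} (union, +1)
GJZ@0: {G} ∩ {C,G} = {G} (intersection, +0)
PX@0: {T} ∪ {C} = {C,T} (union, +1)
GJPXZ@0: {G} ∪ {C,T} = {C,G,T} (union, +1)
JZ@1: {G} ∪ {T} = {G,T} (union, +1)
GJZ@1: {C} ∪ {G,T} = {C,G,T} (union, +1)
PX@1: {A} ∪ {C} = {A,C} (union, +1)
GJPXZ@1: {C,G,T} ∩ {A,C} = {C} (intersection, +0)
JZ@2: {T} ∩ {T} = {T} (intersection, +0)
GJZ@2: {G} ∪ {T} = {G,T} (union, +1)
PX@2: {C} ∪ {T} = {C,T} (union, +1)
GJPXZ@2: {G,T} ∩ {C,T} = {T} (intersection, +0)
JZ@3: {T} ∪ {G} = {G,T} (union, +1)
GJZ@3: {T} ∩ {G,T} = {T} (intersection, +0)
PX@3: {G} ∪ {T} = {G,T} (union, +1)
GJPXZ@3: {T} ∩ {G,T} = {T} (intersection, +0)
JZ@4: {A} ∪ {C} = {A,C} (union, +1)
GJZ@4: {T} ∪ {A,C} = {A,C,T} (union, +1)
PX@4: {T} ∪ {A} = {A,T} (union, +1)
GJPXZ@4: {A,C,T} ∩ {A,T} = {A,T} (intersection, +0)
JZ@5: {T} ∪ {G} = {G,T} (union, +1)
GJZ@5: {A} ∪ {G,T} = {A,G,T} (union, +1)
PX@5: {G} ∩ {G} = {G} (intersection, +0)
GJPXZ@5: {A,G,T} ∩ {G} = {G} (intersection, +0)
JZ@6: {C} ∪ {G} = {C,G} (union, +1)
GJZ@6: {G} ∩ {C,G} = {G} (intersection, +0)
PX@6: {A} ∪ {C} = {A,C} (union, +1)
GJPXZ@6: {G} ∪ {A,C} = {A,C,G} (union, +1)
JZ@7: {G} ∪ {A} = {A,G} (union, +1)
GJZ@7: {C} ∪ {A,G} = {A,C,G} (union, +1)
PX@7: {A} ∪ {T} = {A,T} (union, +1)
GJPXZ@7: {A,C,G} ∩ {A,T} = {A} (intersection, +0)
per-site changes: [3, 3, 2, 2, 3, 2, 3, 3]; total = 21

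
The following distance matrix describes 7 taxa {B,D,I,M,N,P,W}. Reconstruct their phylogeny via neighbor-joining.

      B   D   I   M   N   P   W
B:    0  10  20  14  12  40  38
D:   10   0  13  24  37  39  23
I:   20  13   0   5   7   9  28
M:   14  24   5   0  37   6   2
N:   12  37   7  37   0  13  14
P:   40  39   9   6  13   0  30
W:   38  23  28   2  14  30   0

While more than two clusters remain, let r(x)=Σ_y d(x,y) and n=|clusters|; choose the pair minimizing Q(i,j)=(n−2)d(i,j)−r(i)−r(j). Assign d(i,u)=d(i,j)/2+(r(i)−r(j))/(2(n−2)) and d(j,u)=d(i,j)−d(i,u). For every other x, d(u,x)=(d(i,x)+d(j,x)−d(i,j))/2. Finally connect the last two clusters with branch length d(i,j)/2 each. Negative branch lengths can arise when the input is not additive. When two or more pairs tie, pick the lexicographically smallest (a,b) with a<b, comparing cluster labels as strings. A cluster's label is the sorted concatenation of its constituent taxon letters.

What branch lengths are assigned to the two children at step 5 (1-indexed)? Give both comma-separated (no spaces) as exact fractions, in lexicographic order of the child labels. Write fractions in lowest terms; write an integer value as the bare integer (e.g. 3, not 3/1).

43/16,81/16

step 1: merge (B,D) at d=10, Q=-230; branch lengths B→19/5, D→31/5; new cluster BD
  updated: d(BD,I)=23/2, d(BD,M)=14, d(BD,N)=39/2, d(BD,P)=69/2, d(BD,W)=51/2
step 2: merge (M,W) at d=2, Q=-311/2; branch lengths M→-55/16, W→87/16; new cluster MW
  updated: d(BD,MW)=75/4, d(I,MW)=31/2, d(MW,N)=49/2, d(MW,P)=17
step 3: merge (BD,MW) at d=75/4, Q=-415/4; branch lengths BD→259/24, MW→191/24; new cluster BDMW
  updated: d(BDMW,I)=33/8, d(BDMW,N)=101/8, d(BDMW,P)=131/8
step 4: merge (BDMW,I) at d=33/8, Q=-45; branch lengths BDMW→85/16, I→-19/16; new cluster BDIMW
  updated: d(BDIMW,N)=31/4, d(BDIMW,P)=85/8
step 5: merge (BDIMW,N) at d=31/4, Q=-251/8; branch lengths BDIMW→43/16, N→81/16; new cluster BDIMNW
  updated: d(BDIMNW,P)=127/16
step 6: merge (BDIMNW,P) at d=127/16; branch lengths BDIMNW→127/32, P→127/32; new cluster BDIMNPW
final tree: (((((B:19/5,D:31/5):259/24,(M:-55/16,W:87/16):191/24):85/16,I:-19/16):43/16,N:81/16):127/32,P:127/32)
total length: 809/16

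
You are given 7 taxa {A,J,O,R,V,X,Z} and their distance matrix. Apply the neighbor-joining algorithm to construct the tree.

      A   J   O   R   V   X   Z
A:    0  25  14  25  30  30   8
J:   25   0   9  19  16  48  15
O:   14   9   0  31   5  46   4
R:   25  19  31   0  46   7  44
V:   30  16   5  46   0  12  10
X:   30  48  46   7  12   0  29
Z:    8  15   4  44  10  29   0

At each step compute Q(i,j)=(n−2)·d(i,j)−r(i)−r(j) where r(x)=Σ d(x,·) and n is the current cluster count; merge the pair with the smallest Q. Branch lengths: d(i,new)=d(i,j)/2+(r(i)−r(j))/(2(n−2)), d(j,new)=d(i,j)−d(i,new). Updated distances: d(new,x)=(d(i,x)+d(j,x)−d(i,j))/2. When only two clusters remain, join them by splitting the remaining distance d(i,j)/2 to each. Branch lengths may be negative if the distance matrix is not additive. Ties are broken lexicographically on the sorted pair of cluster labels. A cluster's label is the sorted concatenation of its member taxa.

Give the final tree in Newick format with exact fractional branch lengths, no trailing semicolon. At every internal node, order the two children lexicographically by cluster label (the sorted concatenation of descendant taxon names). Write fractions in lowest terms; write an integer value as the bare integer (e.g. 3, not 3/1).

step 1: merge (R,X) at d=7, Q=-309; branch lengths R→7/2, X→7/2; new cluster RX
  updated: d(A,RX)=24, d(J,RX)=30, d(O,RX)=35, d(RX,V)=51/2, d(RX,Z)=33
step 2: merge (A,RX) at d=24, Q=-305/2; branch lengths A→99/16, RX→285/16; new cluster ARX
  updated: d(ARX,J)=31/2, d(ARX,O)=25/2, d(ARX,V)=63/4, d(ARX,Z)=17/2
step 3: merge (ARX,Z) at d=17/2, Q=-257/4; branch lengths ARX→161/24, Z→43/24; new cluster ARXZ
  updated: d(ARXZ,J)=11, d(ARXZ,O)=4, d(ARXZ,V)=69/8
step 4: merge (ARXZ,J) at d=11, Q=-301/8; branch lengths ARXZ→77/32, J→275/32; new cluster AJRXZ
  updated: d(AJRXZ,O)=1, d(AJRXZ,V)=109/16
step 5: merge (AJRXZ,O) at d=1, Q=-205/16; branch lengths AJRXZ→45/32, O→-13/32; new cluster AJORXZ
  updated: d(AJORXZ,V)=173/32
step 6: merge (AJORXZ,V) at d=173/32; branch lengths AJORXZ→173/64, V→173/64; new cluster AJORVXZ
final tree: (((((A:99/16,(R:7/2,X:7/2):285/16):161/24,Z:43/24):77/32,J:275/32):45/32,O:-13/32):173/64,V:173/64)
total length: 1821/32

(((((A:99/16,(R:7/2,X:7/2):285/16):161/24,Z:43/24):77/32,J:275/32):45/32,O:-13/32):173/64,V:173/64)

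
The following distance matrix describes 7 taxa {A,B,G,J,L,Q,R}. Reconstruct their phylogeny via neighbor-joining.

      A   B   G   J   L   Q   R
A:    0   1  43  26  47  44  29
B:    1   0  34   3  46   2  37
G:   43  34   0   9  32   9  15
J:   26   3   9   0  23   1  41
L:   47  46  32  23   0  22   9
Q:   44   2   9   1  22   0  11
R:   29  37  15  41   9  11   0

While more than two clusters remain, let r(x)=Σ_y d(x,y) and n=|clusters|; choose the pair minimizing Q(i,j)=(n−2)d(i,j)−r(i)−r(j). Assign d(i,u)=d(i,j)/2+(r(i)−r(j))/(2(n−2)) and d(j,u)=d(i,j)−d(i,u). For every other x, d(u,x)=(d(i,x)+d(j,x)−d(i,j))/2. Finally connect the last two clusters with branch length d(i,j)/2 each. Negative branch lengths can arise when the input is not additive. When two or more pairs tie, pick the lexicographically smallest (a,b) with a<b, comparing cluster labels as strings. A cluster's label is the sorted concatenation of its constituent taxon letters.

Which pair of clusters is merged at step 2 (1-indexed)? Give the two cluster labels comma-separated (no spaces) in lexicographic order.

1. join A+B (d=1, Q=-308) ⇒ AB; edges |A|=36/5, |B|=-31/5
  updated: d(AB,G)=38, d(AB,J)=14, d(AB,L)=46, d(AB,Q)=45/2, d(AB,R)=65/2
2. join L+R (d=9, Q=-409/2) ⇒ LR; edges |L|=119/16, |R|=25/16
  updated: d(AB,LR)=139/4, d(G,LR)=19, d(J,LR)=55/2, d(LR,Q)=12
3. join AB+J (d=14, Q=-475/4) ⇒ ABJ; edges |AB|=133/8, |J|=-21/8
  updated: d(ABJ,G)=33/2, d(ABJ,LR)=193/8, d(ABJ,Q)=19/4
4. join ABJ+Q (d=19/4, Q=-493/8) ⇒ ABJQ; edges |ABJ|=233/32, |Q|=-81/32
  updated: d(ABJQ,G)=83/8, d(ABJQ,LR)=251/16
5. join ABJQ+G (d=83/8, Q=-721/16) ⇒ ABGJQ; edges |ABJQ|=113/32, |G|=219/32
  updated: d(ABGJQ,LR)=389/32
6. join ABGJQ+LR (d=389/32) ⇒ ABGJLQR; edges |ABGJQ|=389/64, |LR|=389/64
final tree: (((((A:36/5,B:-31/5):133/8,J:-21/8):233/32,Q:-81/32):113/32,G:219/32):389/64,(L:119/16,R:25/16):389/64)
total length: 1641/32

L,R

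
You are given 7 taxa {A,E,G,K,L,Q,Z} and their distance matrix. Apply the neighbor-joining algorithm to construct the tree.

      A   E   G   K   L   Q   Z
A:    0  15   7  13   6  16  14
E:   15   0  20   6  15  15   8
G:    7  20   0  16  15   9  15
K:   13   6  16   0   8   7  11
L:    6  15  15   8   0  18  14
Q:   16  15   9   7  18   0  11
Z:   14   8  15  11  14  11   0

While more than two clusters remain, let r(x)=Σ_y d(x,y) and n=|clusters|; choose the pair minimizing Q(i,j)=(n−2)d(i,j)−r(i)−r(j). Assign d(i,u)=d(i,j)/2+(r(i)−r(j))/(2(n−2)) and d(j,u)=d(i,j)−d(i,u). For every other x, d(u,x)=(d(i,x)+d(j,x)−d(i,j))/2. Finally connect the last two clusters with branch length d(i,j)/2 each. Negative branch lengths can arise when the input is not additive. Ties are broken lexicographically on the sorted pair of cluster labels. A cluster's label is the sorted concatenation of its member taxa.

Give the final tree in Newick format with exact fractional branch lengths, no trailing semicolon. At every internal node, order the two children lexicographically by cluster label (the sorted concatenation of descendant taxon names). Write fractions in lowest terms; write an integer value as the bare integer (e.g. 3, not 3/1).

(((((A:12/5,G:23/5):9/4,L:19/4):29/8,(E:25/6,Z:23/6):19/8):7/8,K:11/8):45/16,Q:45/16)

step 1: merge (A,G) at d=7, Q=-118; branch lengths A→12/5, G→23/5; new cluster AG
  updated: d(AG,E)=14, d(AG,K)=11, d(AG,L)=7, d(AG,Q)=9, d(AG,Z)=11
step 2: merge (AG,L) at d=7, Q=-86; branch lengths AG→9/4, L→19/4; new cluster AGL
  updated: d(AGL,E)=11, d(AGL,K)=6, d(AGL,Q)=10, d(AGL,Z)=9
step 3: merge (E,Z) at d=8, Q=-55; branch lengths E→25/6, Z→23/6; new cluster EZ
  updated: d(AGL,EZ)=6, d(EZ,K)=9/2, d(EZ,Q)=9
step 4: merge (AGL,EZ) at d=6, Q=-59/2; branch lengths AGL→29/8, EZ→19/8; new cluster AEGLZ
  updated: d(AEGLZ,K)=9/4, d(AEGLZ,Q)=13/2
step 5: merge (AEGLZ,K) at d=9/4, Q=-63/4; branch lengths AEGLZ→7/8, K→11/8; new cluster AEGKLZ
  updated: d(AEGKLZ,Q)=45/8
step 6: merge (AEGKLZ,Q) at d=45/8; branch lengths AEGKLZ→45/16, Q→45/16; new cluster AEGKLQZ
final tree: (((((A:12/5,G:23/5):9/4,L:19/4):29/8,(E:25/6,Z:23/6):19/8):7/8,K:11/8):45/16,Q:45/16)
total length: 287/8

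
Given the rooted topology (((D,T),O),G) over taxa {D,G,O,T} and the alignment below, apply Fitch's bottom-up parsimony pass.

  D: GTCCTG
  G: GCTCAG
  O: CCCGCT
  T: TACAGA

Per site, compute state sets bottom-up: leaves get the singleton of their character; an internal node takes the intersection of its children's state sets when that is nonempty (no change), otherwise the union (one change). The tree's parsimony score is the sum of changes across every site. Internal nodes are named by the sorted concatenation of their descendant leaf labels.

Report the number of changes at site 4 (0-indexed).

site 0, node DT: D={G} ∪ T={T} → {G,T} (+1)
site 0, node DOT: DT={G,T} ∪ O={C} → {C,G,T} (+1)
site 0, node DGOT: DOT={C,G,T} ∩ G={G} → {G} (+0)
site 1, node DT: D={T} ∪ T={A} → {A,T} (+1)
site 1, node DOT: DT={A,T} ∪ O={C} → {A,C,T} (+1)
site 1, node DGOT: DOT={A,C,T} ∩ G={C} → {C} (+0)
site 2, node DT: D={C} ∩ T={C} → {C} (+0)
site 2, node DOT: DT={C} ∩ O={C} → {C} (+0)
site 2, node DGOT: DOT={C} ∪ G={T} → {C,T} (+1)
site 3, node DT: D={C} ∪ T={A} → {A,C} (+1)
site 3, node DOT: DT={A,C} ∪ O={G} → {A,C,G} (+1)
site 3, node DGOT: DOT={A,C,G} ∩ G={C} → {C} (+0)
site 4, node DT: D={T} ∪ T={G} → {G,T} (+1)
site 4, node DOT: DT={G,T} ∪ O={C} → {C,G,T} (+1)
site 4, node DGOT: DOT={C,G,T} ∪ G={A} → {A,C,G,T} (+1)
site 5, node DT: D={G} ∪ T={A} → {A,G} (+1)
site 5, node DOT: DT={A,G} ∪ O={T} → {A,G,T} (+1)
site 5, node DGOT: DOT={A,G,T} ∩ G={G} → {G} (+0)
per-site changes: [2, 2, 1, 2, 3, 2]; total = 12

3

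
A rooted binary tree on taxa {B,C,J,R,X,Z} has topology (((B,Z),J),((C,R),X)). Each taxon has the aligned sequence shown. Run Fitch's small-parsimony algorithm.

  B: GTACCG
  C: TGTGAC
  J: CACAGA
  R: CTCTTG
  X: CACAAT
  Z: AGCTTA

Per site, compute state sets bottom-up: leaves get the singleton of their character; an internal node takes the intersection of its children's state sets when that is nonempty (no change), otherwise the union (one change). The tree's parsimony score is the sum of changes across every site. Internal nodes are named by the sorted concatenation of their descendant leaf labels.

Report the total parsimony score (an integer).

BZ@0: {G} ∪ {A} = {A,G} (union, +1)
BJZ@0: {A,G} ∪ {C} = {A,C,G} (union, +1)
CR@0: {T} ∪ {C} = {C,T} (union, +1)
CRX@0: {C,T} ∩ {C} = {C} (intersection, +0)
BCJRXZ@0: {A,C,G} ∩ {C} = {C} (intersection, +0)
BZ@1: {T} ∪ {G} = {G,T} (union, +1)
BJZ@1: {G,T} ∪ {A} = {A,G,T} (union, +1)
CR@1: {G} ∪ {T} = {G,T} (union, +1)
CRX@1: {G,T} ∪ {A} = {A,G,T} (union, +1)
BCJRXZ@1: {A,G,T} ∩ {A,G,T} = {A,G,T} (intersection, +0)
BZ@2: {A} ∪ {C} = {A,C} (union, +1)
BJZ@2: {A,C} ∩ {C} = {C} (intersection, +0)
CR@2: {T} ∪ {C} = {C,T} (union, +1)
CRX@2: {C,T} ∩ {C} = {C} (intersection, +0)
BCJRXZ@2: {C} ∩ {C} = {C} (intersection, +0)
BZ@3: {C} ∪ {T} = {C,T} (union, +1)
BJZ@3: {C,T} ∪ {A} = {A,C,T} (union, +1)
CR@3: {G} ∪ {T} = {G,T} (union, +1)
CRX@3: {G,T} ∪ {A} = {A,G,T} (union, +1)
BCJRXZ@3: {A,C,T} ∩ {A,G,T} = {A,T} (intersection, +0)
BZ@4: {C} ∪ {T} = {C,T} (union, +1)
BJZ@4: {C,T} ∪ {G} = {C,G,T} (union, +1)
CR@4: {A} ∪ {T} = {A,T} (union, +1)
CRX@4: {A,T} ∩ {A} = {A} (intersection, +0)
BCJRXZ@4: {C,G,T} ∪ {A} = {A,C,G,T} (union, +1)
BZ@5: {G} ∪ {A} = {A,G} (union, +1)
BJZ@5: {A,G} ∩ {A} = {A} (intersection, +0)
CR@5: {C} ∪ {G} = {C,G} (union, +1)
CRX@5: {C,G} ∪ {T} = {C,G,T} (union, +1)
BCJRXZ@5: {A} ∪ {C,G,T} = {A,C,G,T} (union, +1)
per-site changes: [3, 4, 2, 4, 4, 4]; total = 21

21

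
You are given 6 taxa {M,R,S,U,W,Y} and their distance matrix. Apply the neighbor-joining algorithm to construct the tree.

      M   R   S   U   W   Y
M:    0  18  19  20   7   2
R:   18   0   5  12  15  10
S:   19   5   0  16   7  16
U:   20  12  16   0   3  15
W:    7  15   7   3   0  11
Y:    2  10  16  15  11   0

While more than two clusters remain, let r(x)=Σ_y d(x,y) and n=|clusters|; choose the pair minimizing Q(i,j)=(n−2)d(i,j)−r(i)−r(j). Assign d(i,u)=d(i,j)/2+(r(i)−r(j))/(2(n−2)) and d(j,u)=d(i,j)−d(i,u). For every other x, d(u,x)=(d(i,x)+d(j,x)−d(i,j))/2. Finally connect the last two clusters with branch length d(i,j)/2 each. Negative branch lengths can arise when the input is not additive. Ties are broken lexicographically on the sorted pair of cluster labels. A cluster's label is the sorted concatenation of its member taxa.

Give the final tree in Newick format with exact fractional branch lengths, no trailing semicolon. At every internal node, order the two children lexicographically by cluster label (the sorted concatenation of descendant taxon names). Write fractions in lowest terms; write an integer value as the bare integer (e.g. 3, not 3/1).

1. join M+Y (d=2, Q=-112) ⇒ MY; edges |M|=5/2, |Y|=-1/2
  updated: d(MY,R)=13, d(MY,S)=33/2, d(MY,U)=33/2, d(MY,W)=8
2. join R+S (d=5, Q=-149/2) ⇒ RS; edges |R|=31/12, |S|=29/12
  updated: d(MY,RS)=49/4, d(RS,U)=23/2, d(RS,W)=17/2
3. join MY+RS (d=49/4, Q=-89/2) ⇒ MRSY; edges |MY|=29/4, |RS|=5
  updated: d(MRSY,U)=63/8, d(MRSY,W)=17/8
4. join MRSY+U (d=63/8, Q=-13) ⇒ MRSUY; edges |MRSY|=7/2, |U|=35/8
  updated: d(MRSUY,W)=-11/8
5. join MRSUY+W (d=-11/8) ⇒ MRSUWY; edges |MRSUY|=-11/16, |W|=-11/16
final tree: ((((M:5/2,Y:-1/2):29/4,(R:31/12,S:29/12):5):7/2,U:35/8):-11/16,W:-11/16)
total length: 103/4

((((M:5/2,Y:-1/2):29/4,(R:31/12,S:29/12):5):7/2,U:35/8):-11/16,W:-11/16)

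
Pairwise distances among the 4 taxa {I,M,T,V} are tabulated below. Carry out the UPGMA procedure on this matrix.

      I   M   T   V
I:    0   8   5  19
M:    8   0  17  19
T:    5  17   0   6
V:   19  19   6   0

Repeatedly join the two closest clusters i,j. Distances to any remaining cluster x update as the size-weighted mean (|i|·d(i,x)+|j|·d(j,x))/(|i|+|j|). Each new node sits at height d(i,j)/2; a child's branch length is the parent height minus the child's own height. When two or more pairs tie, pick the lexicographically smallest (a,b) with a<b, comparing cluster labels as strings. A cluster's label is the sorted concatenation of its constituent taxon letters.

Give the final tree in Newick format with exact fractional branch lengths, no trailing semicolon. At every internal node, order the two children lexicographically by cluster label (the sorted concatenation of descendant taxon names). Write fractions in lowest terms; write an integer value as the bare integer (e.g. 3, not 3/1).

iteration 1: select I,T (d=5); attach at lengths (5/2, 5/2); label the merged cluster IT
  updated: d(IT,M)=25/2, d(IT,V)=25/2
iteration 2: select IT,M (d=25/2); attach at lengths (15/4, 25/4); label the merged cluster IMT
  updated: d(IMT,V)=44/3
iteration 3: select IMT,V (d=44/3); attach at lengths (13/12, 22/3); label the merged cluster IMTV
final tree: (((I:5/2,T:5/2):15/4,M:25/4):13/12,V:22/3)
total length: 281/12

(((I:5/2,T:5/2):15/4,M:25/4):13/12,V:22/3)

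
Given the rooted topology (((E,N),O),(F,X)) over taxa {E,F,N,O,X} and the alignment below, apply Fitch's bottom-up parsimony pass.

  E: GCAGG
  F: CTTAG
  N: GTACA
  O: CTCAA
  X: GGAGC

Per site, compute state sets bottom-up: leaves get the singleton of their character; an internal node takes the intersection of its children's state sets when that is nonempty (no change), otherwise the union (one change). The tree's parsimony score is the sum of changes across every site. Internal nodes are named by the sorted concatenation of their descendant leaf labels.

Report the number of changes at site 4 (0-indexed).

[col 0] EN: children E:{G}, N:{G} ∩→ {G}; cost 0
[col 0] ENO: children EN:{G}, O:{C} ∪→ {C,G}; cost 1
[col 0] FX: children F:{C}, X:{G} ∪→ {C,G}; cost 1
[col 0] EFNOX: children ENO:{C,G}, FX:{C,G} ∩→ {C,G}; cost 0
[col 1] EN: children E:{C}, N:{T} ∪→ {C,T}; cost 1
[col 1] ENO: children EN:{C,T}, O:{T} ∩→ {T}; cost 0
[col 1] FX: children F:{T}, X:{G} ∪→ {G,T}; cost 1
[col 1] EFNOX: children ENO:{T}, FX:{G,T} ∩→ {T}; cost 0
[col 2] EN: children E:{A}, N:{A} ∩→ {A}; cost 0
[col 2] ENO: children EN:{A}, O:{C} ∪→ {A,C}; cost 1
[col 2] FX: children F:{T}, X:{A} ∪→ {A,T}; cost 1
[col 2] EFNOX: children ENO:{A,C}, FX:{A,T} ∩→ {A}; cost 0
[col 3] EN: children E:{G}, N:{C} ∪→ {C,G}; cost 1
[col 3] ENO: children EN:{C,G}, O:{A} ∪→ {A,C,G}; cost 1
[col 3] FX: children F:{A}, X:{G} ∪→ {A,G}; cost 1
[col 3] EFNOX: children ENO:{A,C,G}, FX:{A,G} ∩→ {A,G}; cost 0
[col 4] EN: children E:{G}, N:{A} ∪→ {A,G}; cost 1
[col 4] ENO: children EN:{A,G}, O:{A} ∩→ {A}; cost 0
[col 4] FX: children F:{G}, X:{C} ∪→ {C,G}; cost 1
[col 4] EFNOX: children ENO:{A}, FX:{C,G} ∪→ {A,C,G}; cost 1
per-site changes: [2, 2, 2, 3, 3]; total = 12

3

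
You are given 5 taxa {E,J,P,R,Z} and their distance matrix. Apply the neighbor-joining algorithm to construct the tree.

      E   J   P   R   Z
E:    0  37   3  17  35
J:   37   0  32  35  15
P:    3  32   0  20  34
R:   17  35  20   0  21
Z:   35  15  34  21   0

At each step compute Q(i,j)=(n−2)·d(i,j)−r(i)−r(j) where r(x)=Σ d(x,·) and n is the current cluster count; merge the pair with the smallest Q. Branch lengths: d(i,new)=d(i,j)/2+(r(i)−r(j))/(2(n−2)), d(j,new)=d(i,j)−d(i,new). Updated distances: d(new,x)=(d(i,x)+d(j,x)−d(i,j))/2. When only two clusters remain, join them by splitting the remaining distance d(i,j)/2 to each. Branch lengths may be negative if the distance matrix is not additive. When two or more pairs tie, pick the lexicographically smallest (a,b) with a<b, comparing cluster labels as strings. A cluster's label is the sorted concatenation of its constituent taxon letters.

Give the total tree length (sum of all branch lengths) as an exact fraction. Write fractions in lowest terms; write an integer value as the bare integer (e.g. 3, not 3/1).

99/2

iteration 1: select J,Z (d=15, Q=-179); attach at lengths (59/6, 31/6); label the merged cluster JZ
  updated: d(E,JZ)=57/2, d(JZ,P)=51/2, d(JZ,R)=41/2
iteration 2: select E,P (d=3, Q=-91); attach at lengths (3/2, 3/2); label the merged cluster EP
  updated: d(EP,JZ)=51/2, d(EP,R)=17
iteration 3: select EP,JZ (d=51/2, Q=-63); attach at lengths (11, 29/2); label the merged cluster EJPZ
  updated: d(EJPZ,R)=6
iteration 4: select EJPZ,R (d=6); attach at lengths (3, 3); label the merged cluster EJPRZ
final tree: (((E:3/2,P:3/2):11,(J:59/6,Z:31/6):29/2):3,R:3)
total length: 99/2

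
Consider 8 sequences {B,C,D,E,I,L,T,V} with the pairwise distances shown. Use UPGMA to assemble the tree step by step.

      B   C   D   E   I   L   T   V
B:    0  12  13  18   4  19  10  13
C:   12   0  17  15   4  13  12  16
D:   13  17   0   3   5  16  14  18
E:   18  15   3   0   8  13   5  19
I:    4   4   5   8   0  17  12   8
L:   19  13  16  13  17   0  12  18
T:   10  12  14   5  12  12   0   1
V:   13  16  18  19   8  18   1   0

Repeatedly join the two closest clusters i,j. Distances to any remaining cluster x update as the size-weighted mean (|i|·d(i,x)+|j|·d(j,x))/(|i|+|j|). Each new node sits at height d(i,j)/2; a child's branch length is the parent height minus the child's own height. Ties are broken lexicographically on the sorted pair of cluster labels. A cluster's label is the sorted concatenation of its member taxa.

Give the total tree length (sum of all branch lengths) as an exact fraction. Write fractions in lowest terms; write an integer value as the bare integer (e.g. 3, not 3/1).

15097/420

iteration 1: select T,V (d=1); attach at lengths (1/2, 1/2); label the merged cluster TV
  updated: d(B,TV)=23/2, d(C,TV)=14, d(D,TV)=16, d(E,TV)=12, d(I,TV)=10, d(L,TV)=15
iteration 2: select D,E (d=3); attach at lengths (3/2, 3/2); label the merged cluster DE
  updated: d(B,DE)=31/2, d(C,DE)=16, d(DE,I)=13/2, d(DE,L)=29/2, d(DE,TV)=14
iteration 3: select B,I (d=4); attach at lengths (2, 2); label the merged cluster BI
  updated: d(BI,C)=8, d(BI,DE)=11, d(BI,L)=18, d(BI,TV)=43/4
iteration 4: select BI,C (d=8); attach at lengths (2, 4); label the merged cluster BCI
  updated: d(BCI,DE)=38/3, d(BCI,L)=49/3, d(BCI,TV)=71/6
iteration 5: select BCI,TV (d=71/6); attach at lengths (23/12, 65/12); label the merged cluster BCITV
  updated: d(BCITV,DE)=66/5, d(BCITV,L)=79/5
iteration 6: select BCITV,DE (d=66/5); attach at lengths (41/60, 51/10); label the merged cluster BCDEITV
  updated: d(BCDEITV,L)=108/7
iteration 7: select BCDEITV,L (d=108/7); attach at lengths (39/35, 54/7); label the merged cluster BCDEILTV
final tree: (((((B:2,I:2):2,C:4):23/12,(T:1/2,V:1/2):65/12):41/60,(D:3/2,E:3/2):51/10):39/35,L:54/7)
total length: 15097/420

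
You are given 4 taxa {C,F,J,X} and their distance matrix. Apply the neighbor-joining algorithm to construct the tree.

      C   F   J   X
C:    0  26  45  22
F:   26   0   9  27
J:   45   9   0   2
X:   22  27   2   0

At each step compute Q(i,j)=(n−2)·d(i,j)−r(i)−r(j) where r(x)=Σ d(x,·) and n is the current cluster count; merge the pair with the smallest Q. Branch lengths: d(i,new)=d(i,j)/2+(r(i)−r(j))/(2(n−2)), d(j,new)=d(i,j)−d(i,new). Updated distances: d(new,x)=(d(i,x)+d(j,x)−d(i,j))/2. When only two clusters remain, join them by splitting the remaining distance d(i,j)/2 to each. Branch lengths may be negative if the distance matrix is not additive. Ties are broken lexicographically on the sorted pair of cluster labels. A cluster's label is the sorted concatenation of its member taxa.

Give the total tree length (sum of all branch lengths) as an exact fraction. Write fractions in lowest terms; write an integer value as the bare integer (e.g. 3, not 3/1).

1. join C+F (d=26, Q=-103) ⇒ CF; edges |C|=83/4, |F|=21/4
  updated: d(CF,J)=14, d(CF,X)=23/2
2. join CF+J (d=14, Q=-55/2) ⇒ CFJ; edges |CF|=47/4, |J|=9/4
  updated: d(CFJ,X)=-1/4
3. join CFJ+X (d=-1/4) ⇒ CFJX; edges |CFJ|=-1/8, |X|=-1/8
final tree: (((C:83/4,F:21/4):47/4,J:9/4):-1/8,X:-1/8)
total length: 159/4

159/4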